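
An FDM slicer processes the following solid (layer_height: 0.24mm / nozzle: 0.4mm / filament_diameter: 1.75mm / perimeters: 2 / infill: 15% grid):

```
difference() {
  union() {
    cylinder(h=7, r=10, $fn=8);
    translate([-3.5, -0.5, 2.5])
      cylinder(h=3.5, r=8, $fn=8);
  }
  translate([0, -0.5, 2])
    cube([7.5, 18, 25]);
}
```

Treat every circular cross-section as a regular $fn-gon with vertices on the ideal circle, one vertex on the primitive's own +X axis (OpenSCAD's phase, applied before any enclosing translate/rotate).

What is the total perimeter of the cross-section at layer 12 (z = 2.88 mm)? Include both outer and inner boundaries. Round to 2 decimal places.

79.29 mm

At z = 2.88 mm: the cylinder: section is a regular 8-gon, circumradius r=10 (perimeter = 2·8·10.000·sin(180°/8) = 61.23 mm); the cylinder at (-3.5, -0.5): section is a regular 8-gon, circumradius r=8 (perimeter = 2·8·8.000·sin(180°/8) = 48.98 mm); Combining (union): the regions partially overlap (shared area 162.80 mm²), so the edge portions inside another operand are dropped and the merged outline is re-measured after clipping — boundary = 63.53 mm; the cube at (0, -0.5) (footprint 7.5×18) is included at this height (perimeter 51.00 mm); After the difference (first − rest): starting from the result so far, the 7.5×18 cube at (0, -0.5) partially overlaps it — only the 66.92 mm² overlap (of its 135.00 mm²) is removed, clipping the outline — boundary = 79.29 mm. Overall, the cross-section is a single solid region. Total boundary length (outer) = 79.29 mm.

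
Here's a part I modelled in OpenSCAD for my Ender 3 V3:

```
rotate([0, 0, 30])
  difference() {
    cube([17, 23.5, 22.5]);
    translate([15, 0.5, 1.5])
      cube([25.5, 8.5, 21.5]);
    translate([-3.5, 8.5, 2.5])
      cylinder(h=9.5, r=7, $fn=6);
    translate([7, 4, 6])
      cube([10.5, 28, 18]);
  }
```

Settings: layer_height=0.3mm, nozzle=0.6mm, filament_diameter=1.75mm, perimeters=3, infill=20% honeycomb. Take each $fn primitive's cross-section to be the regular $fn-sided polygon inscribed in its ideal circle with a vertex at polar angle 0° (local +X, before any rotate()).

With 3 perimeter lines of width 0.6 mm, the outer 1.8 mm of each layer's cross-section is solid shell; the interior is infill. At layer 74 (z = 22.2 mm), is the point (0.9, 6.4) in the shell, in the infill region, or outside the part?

At z = 22.2 mm: the 17×23.5 cube contributes its full rectangle; the cube at (15, 0.5) (footprint 25.5×8.5) is included at this height; the cylinder at (-3.5, 8.5) does not reach this height (z outside [2.5, 12]); the 10.5×28 cube at (7, 4) contributes its full rectangle; After the difference (first − rest): starting from the 17×23.5 cube, the 25.5×8.5 cube at (15, 0.5) partially overlaps it — only the 17.00 mm² overlap (of its 216.75 mm²) is removed, clipping the outline; the 10.5×28 cube at (7, 4) partially overlaps it — only the 185.00 mm² overlap (of its 294.00 mm²) is removed, clipping the outline — 1 connected region; (whole slice rotated 30° about Z — lengths, areas and connectivity unchanged). Overall, the cross-section is a single solid region. Undo the 30° rotation: the query point maps to (3.979, 5.093) in the un-rotated model frame. The nearest boundary edge runs (7.00, 23.50)→(7.00, 4.00); distance from the point to it = 3.02 mm. The point is inside the cross-section and 3.02 mm from the nearest boundary — more than the 1.8 mm shell width (3 × 0.6), so it's in the infill interior.

infill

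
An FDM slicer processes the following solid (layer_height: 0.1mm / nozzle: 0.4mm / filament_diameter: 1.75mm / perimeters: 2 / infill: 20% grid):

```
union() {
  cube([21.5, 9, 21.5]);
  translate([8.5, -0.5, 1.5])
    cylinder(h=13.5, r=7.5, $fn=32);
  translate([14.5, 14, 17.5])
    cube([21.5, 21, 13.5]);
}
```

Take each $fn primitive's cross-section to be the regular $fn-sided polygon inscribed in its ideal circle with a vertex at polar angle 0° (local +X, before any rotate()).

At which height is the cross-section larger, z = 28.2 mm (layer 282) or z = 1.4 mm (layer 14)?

Layer 282 (z = 28.2): the cube does not reach this height (z outside [0, 21.5]); the cylinder at (8.5, -0.5) does not reach this height (z outside [1.5, 15]); the 21.5×21 cube at (14.5, 14) contributes its full rectangle (area 451.50 mm²); Combining (union): only the 21.5×21 cube at (14.5, 14) is present, so the union is just that shape — area = 451.50 mm². So its area = 451.50 mm². Layer 14 (z = 1.4): the cube (footprint 21.5×9) is included at this height (area 193.50 mm²); the cylinder at (8.5, -0.5) does not reach this height (z outside [1.5, 15]); the cube at (14.5, 14) is not intersected at this z (z outside [17.5, 31]); Taking the union: only the 21.5×9 cube is present, so the union is just that shape — area = 193.50 mm². So its area = 193.50 mm². Layer 282 is larger (451.50 vs 193.50 mm²).

layer 282 (z = 28.2 mm)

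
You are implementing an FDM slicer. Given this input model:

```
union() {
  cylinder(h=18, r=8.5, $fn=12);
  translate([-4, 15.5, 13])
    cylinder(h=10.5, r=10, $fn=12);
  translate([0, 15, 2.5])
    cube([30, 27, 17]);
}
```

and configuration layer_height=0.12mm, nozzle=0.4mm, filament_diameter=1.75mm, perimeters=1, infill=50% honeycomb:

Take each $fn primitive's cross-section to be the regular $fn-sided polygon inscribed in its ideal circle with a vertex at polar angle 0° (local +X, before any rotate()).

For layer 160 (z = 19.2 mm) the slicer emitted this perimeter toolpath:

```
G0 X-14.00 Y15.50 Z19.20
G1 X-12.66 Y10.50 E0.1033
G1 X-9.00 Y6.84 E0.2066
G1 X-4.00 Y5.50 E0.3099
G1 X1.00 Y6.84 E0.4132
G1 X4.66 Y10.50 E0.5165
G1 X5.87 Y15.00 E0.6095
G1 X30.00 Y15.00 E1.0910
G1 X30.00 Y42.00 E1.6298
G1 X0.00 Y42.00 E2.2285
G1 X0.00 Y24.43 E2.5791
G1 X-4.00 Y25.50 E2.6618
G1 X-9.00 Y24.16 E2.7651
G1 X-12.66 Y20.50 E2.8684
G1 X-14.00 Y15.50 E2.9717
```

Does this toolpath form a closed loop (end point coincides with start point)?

yes

Start point (G0): (-14.00, 15.50). End point (last G1): the path returns to the start — closed.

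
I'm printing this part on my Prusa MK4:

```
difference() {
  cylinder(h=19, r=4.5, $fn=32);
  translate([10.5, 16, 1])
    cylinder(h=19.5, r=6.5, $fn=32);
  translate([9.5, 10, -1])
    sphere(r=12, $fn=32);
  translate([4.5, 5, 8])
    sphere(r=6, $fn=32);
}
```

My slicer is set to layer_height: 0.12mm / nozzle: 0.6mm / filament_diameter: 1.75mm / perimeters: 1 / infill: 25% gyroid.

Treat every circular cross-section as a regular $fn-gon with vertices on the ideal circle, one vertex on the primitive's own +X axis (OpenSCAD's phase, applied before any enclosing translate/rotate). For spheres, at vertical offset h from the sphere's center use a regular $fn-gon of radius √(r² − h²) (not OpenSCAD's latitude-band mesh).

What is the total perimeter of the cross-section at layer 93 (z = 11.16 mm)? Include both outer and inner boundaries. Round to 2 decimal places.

27.96 mm

At z = 11.16 mm: the r=4.5 cylinder contributes a regular 32-gon of circumradius 4.5 (perimeter = 2·32·4.500·sin(180°/32) = 28.23 mm); the r=6.5 cylinder at (10.5, 16) contributes a regular 32-gon of circumradius 6.5 (perimeter = 2·32·6.500·sin(180°/32) = 40.78 mm); the sphere at (9.5, 10) is absent (|z−center|=12.160 > r=12); the sphere at (4.5, 5): section is a regular 32-gon, circumradius = √(r²−h²) = √(6²−3.16²) = 5.100 (perimeter = 2·32·5.100·sin(180°/32) = 32.00 mm); After the difference (first − rest): starting from the r=4.5 cylinder, the r=6.5 cylinder at (10.5, 16) misses the remaining region (no effect); the r=6 sphere at (4.5, 5) partially overlaps it — only the 13.30 mm² overlap (of its 81.20 mm²) is removed, clipping the outline — boundary = 27.96 mm. Overall, the cross-section is a single solid region. Total boundary length (outer) = 27.96 mm.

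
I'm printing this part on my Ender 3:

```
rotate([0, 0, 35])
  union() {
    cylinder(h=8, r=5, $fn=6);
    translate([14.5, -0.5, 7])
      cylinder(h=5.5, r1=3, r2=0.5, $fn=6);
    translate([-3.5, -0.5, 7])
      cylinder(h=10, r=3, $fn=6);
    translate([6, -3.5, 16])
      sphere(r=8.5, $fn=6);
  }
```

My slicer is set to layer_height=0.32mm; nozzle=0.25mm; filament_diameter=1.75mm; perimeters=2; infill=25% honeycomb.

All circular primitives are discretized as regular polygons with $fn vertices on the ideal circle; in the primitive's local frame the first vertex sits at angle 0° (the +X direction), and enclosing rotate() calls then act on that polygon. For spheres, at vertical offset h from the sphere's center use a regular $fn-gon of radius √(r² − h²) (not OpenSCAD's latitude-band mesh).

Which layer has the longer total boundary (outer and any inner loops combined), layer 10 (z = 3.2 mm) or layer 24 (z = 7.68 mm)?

Layer 10 (z = 3.2): the r=5 cylinder gives a regular 6-gon of circumradius 5 (constant along its height) (perimeter = 2·6·5.000·sin(180°/6) = 30.00 mm); the cone at (14.5, -0.5) is absent (z outside [7, 12.5]); the cylinder at (-3.5, -0.5) is absent (z outside [7, 17]); the sphere at (6, -3.5) does not reach this height (|z−center|=12.800 > r=8.5); Combining (union): only the r=5 cylinder is present, so the union is just that shape — boundary = 30.00 mm; (whole slice rotated 35° about Z — lengths, areas and connectivity unchanged). So its perimeter = 30.00 mm. Layer 24 (z = 7.68): the r=5 cylinder contributes a regular 6-gon of circumradius 5 (perimeter = 2·6·5.000·sin(180°/6) = 30.00 mm); the cone at (14.5, -0.5) contributes a regular 6-gon of circumradius 2.691 (interpolated between r1=3 and r2=0.5 at t=0.124) (perimeter = 2·6·2.691·sin(180°/6) = 16.15 mm); the r=3 cylinder at (-3.5, -0.5) contributes a regular 6-gon of circumradius 3 (perimeter = 2·6·3.000·sin(180°/6) = 18.00 mm); the r=8.5 sphere at (6, -3.5) contributes a regular 6-gon of circumradius √(8.5²−8.32²) = 1.740 (perimeter = 2·6·1.740·sin(180°/6) = 10.44 mm); Merging all regions: the regions partially overlap (shared area 15.44 mm²), so the edge portions inside another operand are dropped and the merged outline is re-measured after clipping — boundary = 59.59 mm; (whole slice rotated 35° about Z — lengths, areas and connectivity unchanged). So its perimeter = 59.59 mm. Layer 24 is larger (59.59 vs 30.00 mm).

layer 24 (z = 7.68 mm)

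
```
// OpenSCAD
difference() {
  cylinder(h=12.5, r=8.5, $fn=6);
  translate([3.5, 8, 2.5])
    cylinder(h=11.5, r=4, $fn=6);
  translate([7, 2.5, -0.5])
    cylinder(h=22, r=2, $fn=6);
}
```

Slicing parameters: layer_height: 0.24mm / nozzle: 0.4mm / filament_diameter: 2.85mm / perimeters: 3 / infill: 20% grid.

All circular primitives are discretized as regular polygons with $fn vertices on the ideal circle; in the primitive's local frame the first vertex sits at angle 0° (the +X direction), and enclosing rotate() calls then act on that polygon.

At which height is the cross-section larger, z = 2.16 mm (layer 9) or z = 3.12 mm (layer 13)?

Layer 9 (z = 2.16): the r=8.5 cylinder gives a regular 6-gon of circumradius 8.5 (constant along its height) (area = (6/2)·8.500²·sin(360°/6) = 187.71 mm²); the cylinder at (3.5, 8) is not intersected at this z (z outside [2.5, 14]); the r=2 cylinder at (7, 2.5) gives a regular 6-gon of circumradius 2 (constant along its height) (area = (6/2)·2.000²·sin(360°/6) = 10.39 mm²); After the difference (first − rest): starting from the r=8.5 cylinder (187.71 mm²), the r=2 cylinder at (7, 2.5) partially overlaps it — only the 5.39 mm² overlap (of its 10.39 mm²) is removed, clipping the outline — area = 182.32 mm². So its area = 182.32 mm². Layer 13 (z = 3.12): the cylinder: section is a regular 6-gon, circumradius r=8.5 (area = (6/2)·8.500²·sin(360°/6) = 187.71 mm²); the r=4 cylinder at (3.5, 8) gives a regular 6-gon of circumradius 4 (constant along its height) (area = (6/2)·4.000²·sin(360°/6) = 41.57 mm²); the r=2 cylinder at (7, 2.5) contributes a regular 6-gon of circumradius 2 (area = (6/2)·2.000²·sin(360°/6) = 10.39 mm²); Subtracting the remaining from the first: starting from the r=8.5 cylinder (187.71 mm²), the r=4 cylinder at (3.5, 8) partially overlaps it — only the 12.32 mm² overlap (of its 41.57 mm²) is removed, clipping the outline; the r=2 cylinder at (7, 2.5) partially overlaps it — only the 5.39 mm² overlap (of its 10.39 mm²) is removed, clipping the outline — area = 170.00 mm². So its area = 170.00 mm². Layer 9 is larger (182.32 vs 170.00 mm²).

layer 9 (z = 2.16 mm)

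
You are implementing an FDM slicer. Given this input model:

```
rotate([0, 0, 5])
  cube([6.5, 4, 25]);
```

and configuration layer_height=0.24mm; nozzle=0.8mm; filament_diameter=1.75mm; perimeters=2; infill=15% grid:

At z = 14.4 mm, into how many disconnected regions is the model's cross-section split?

1

At z = 14.4 mm: the 6.5×4 cube contributes its full rectangle; (rotated 5° about Z; rotation is an isometry so areas/perimeters/island counts are preserved). The result has 1 disconnected region.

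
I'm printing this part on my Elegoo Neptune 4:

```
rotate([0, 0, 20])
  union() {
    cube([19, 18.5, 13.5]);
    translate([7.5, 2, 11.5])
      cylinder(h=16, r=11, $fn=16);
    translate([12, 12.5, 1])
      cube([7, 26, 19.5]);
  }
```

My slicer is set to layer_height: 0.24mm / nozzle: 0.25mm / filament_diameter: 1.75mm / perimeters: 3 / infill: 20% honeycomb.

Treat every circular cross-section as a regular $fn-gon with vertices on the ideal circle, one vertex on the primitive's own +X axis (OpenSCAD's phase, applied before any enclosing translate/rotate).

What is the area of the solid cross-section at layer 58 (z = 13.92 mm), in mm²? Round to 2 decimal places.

At z = 13.92 mm: the cube does not reach this height (z outside [0, 13.5]); the cylinder at (7.5, 2): section is a regular 16-gon, circumradius r=11 (area = (16/2)·11.000²·sin(360°/16) = 370.44 mm²); the cube at (12, 12.5) (footprint 7×26) is included at this height (area 182.00 mm²); Taking the union: the 2 present regions are separate (no shared area or edge), so areas and boundary lengths simply add and each stays a separate island — area = 552.44 mm²; (rotated 20° about Z; rotation is an isometry so areas/perimeters/island counts are preserved). Overall, the cross-section has 2 separate islands. Net area = 552.44 mm².

552.44 mm²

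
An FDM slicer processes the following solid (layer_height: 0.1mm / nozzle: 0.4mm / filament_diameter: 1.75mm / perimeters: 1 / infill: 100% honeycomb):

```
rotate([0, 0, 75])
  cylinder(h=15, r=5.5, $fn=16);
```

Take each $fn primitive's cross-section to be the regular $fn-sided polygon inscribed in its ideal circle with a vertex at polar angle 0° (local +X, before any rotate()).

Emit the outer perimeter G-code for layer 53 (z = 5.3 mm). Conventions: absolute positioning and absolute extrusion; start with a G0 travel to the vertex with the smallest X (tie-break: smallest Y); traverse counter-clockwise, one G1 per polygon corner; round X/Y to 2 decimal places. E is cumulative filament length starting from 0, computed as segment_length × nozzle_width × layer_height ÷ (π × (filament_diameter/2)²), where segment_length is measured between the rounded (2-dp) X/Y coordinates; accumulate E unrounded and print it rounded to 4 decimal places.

At z = 5.3 mm: the r=5.5 cylinder contributes a regular 16-gon of circumradius 5.5; (whole slice rotated 75° about Z — lengths, areas and connectivity unchanged). The outline is a single polygon with 16 vertices. Extrusion per mm of travel: 0.4 × 0.1 / (π × 0.875²) = 0.016630. Accumulating E over each segment gives final E = 0.5707.

G0 X-5.45 Y-0.72 Z5.30
G1 X-4.76 Y-2.75 E0.0357
G1 X-3.35 Y-4.36 E0.0712
G1 X-1.42 Y-5.31 E0.1070
G1 X0.72 Y-5.45 E0.1427
G1 X2.75 Y-4.76 E0.1783
G1 X4.36 Y-3.35 E0.2139
G1 X5.31 Y-1.42 E0.2497
G1 X5.45 Y0.72 E0.2854
G1 X4.76 Y2.75 E0.3210
G1 X3.35 Y4.36 E0.3566
G1 X1.42 Y5.31 E0.3924
G1 X-0.72 Y5.45 E0.4281
G1 X-2.75 Y4.76 E0.4637
G1 X-4.36 Y3.35 E0.4993
G1 X-5.31 Y1.42 E0.5351
G1 X-5.45 Y-0.72 E0.5707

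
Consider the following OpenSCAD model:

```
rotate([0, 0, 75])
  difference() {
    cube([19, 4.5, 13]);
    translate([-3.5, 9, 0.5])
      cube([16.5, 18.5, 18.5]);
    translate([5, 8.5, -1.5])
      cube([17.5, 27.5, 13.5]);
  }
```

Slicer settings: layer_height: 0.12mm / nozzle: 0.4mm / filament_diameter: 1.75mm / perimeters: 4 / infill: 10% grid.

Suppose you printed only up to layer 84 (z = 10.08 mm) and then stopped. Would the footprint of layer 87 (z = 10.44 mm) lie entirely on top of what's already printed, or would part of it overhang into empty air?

entirely on top

Compare the two slices. At z = 10.08: the cube is present — its section is the full 19×4.5 rectangle (area 85.50 mm²); the 16.5×18.5 cube at (-3.5, 9) contributes its full rectangle (area 305.25 mm²); the cube at (5, 8.5) is present — its section is the full 17.5×27.5 rectangle (area 481.25 mm²); After the difference (first − rest): starting from the 19×4.5 cube (85.50 mm²), the 16.5×18.5 cube at (-3.5, 9) misses the remaining region (no effect); the 17.5×27.5 cube at (5, 8.5) misses the remaining region (no effect) — area = 85.50 mm²; (whole slice rotated 75° about Z — lengths, areas and connectivity unchanged). At z = 10.44: the cube is present — its section is the full 19×4.5 rectangle (area 85.50 mm²); the cube at (-3.5, 9) (footprint 16.5×18.5) is included at this height (area 305.25 mm²); the cube at (5, 8.5) is present — its section is the full 17.5×27.5 rectangle (area 481.25 mm²); Subtracting the remaining from the first: starting from the 19×4.5 cube (85.50 mm²), the 16.5×18.5 cube at (-3.5, 9) misses the remaining region (no effect); the 17.5×27.5 cube at (5, 8.5) misses the remaining region (no effect) — area = 85.50 mm²; (whole slice rotated 75° about Z — lengths, areas and connectivity unchanged). Checking containment: the cross-section at z = 10.44 is a subset of the cross-section at z = 10.08.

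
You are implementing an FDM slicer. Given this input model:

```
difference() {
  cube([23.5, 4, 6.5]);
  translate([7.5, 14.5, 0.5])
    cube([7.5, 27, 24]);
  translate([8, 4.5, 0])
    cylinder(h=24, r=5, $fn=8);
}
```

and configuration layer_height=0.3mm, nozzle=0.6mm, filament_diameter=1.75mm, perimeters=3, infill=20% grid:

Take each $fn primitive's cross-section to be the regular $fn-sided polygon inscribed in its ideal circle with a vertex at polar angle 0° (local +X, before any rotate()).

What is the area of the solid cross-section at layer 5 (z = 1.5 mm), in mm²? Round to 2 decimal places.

64.14 mm²

At z = 1.5 mm: the cube (footprint 23.5×4) is included at this height (area 94.00 mm²); the cube at (7.5, 14.5) (footprint 7.5×27) is included at this height (area 202.50 mm²); the r=5 cylinder at (8, 4.5) contributes a regular 8-gon of circumradius 5 (area = (8/2)·5.000²·sin(360°/8) = 70.71 mm²); Subtracting the remaining from the first: starting from the 23.5×4 cube (94.00 mm²), the 7.5×27 cube at (7.5, 14.5) misses the remaining region (no effect); the r=5 cylinder at (8, 4.5) partially overlaps it — only the 29.86 mm² overlap (of its 70.71 mm²) is removed, clipping the outline — area = 64.14 mm². Overall, the cross-section has 2 separate islands. Net area = 64.14 mm².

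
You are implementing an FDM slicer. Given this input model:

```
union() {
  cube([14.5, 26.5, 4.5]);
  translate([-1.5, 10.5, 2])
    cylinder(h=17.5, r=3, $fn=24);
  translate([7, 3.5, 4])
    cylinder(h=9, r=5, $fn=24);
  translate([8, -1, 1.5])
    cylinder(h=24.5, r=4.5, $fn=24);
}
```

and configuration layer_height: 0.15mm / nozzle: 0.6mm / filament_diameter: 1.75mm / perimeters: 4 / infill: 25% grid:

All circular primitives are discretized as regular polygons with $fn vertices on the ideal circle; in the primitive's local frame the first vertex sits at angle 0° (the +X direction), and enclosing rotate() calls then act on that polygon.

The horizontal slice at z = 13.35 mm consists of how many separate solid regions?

2

At z = 13.35 mm: the cube does not reach this height (z outside [0, 4.5]); the r=3 cylinder at (-1.5, 10.5) contributes a regular 24-gon of circumradius 3; the cylinder at (7, 3.5) does not reach this height (z outside [4, 13]); the r=4.5 cylinder at (8, -1) contributes a regular 24-gon of circumradius 4.5; Taking the union: the 2 present regions are separate (no shared area or edge), so areas and boundary lengths simply add and each stays a separate island — 2 connected regions. The result has 2 disconnected regions.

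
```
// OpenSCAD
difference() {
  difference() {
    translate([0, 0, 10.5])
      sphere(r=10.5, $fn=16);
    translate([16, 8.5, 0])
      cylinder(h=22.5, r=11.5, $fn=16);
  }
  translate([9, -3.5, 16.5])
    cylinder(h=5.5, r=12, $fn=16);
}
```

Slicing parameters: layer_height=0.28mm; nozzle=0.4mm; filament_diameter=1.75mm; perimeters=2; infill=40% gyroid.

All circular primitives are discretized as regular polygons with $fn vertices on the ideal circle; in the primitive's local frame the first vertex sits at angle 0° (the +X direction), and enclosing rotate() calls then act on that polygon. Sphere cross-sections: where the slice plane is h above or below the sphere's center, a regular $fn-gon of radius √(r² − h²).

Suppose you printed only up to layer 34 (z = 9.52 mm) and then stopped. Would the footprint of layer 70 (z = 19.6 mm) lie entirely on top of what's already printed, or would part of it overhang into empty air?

entirely on top

Compare the two slices. At z = 9.52: the r=10.5 sphere contributes a regular 16-gon of circumradius √(10.5²−0.98²) = 10.454 (area = (16/2)·10.454²·sin(360°/16) = 334.59 mm²); the r=11.5 cylinder at (16, 8.5) contributes a regular 16-gon of circumradius 11.5 (area = (16/2)·11.500²·sin(360°/16) = 404.88 mm²); Taking the first minus the rest: starting from the r=10.5 sphere (334.59 mm²), the r=11.5 cylinder at (16, 8.5) partially overlaps it — only the 28.65 mm² overlap (of its 404.88 mm²) is removed, clipping the outline — area = 305.93 mm²; the cylinder at (9, -3.5) is not intersected at this z (z outside [16.5, 22]); Taking the first minus the rest: none of the subtracted shapes is present at this height, so the result so far is unchanged — area = 305.93 mm². At z = 19.6: the r=10.5 sphere slices to a regular 16-gon of circumradius 5.238 (√(r²−h²) with h=9.1 from center) (area = (16/2)·5.238²·sin(360°/16) = 84.01 mm²); the cylinder at (16, 8.5): section is a regular 16-gon, circumradius r=11.5 (area = (16/2)·11.500²·sin(360°/16) = 404.88 mm²); Taking the first minus the rest: starting from the r=10.5 sphere (84.01 mm²), the r=11.5 cylinder at (16, 8.5) misses the remaining region (no effect) — area = 84.01 mm²; the r=12 cylinder at (9, -3.5) gives a regular 16-gon of circumradius 12 (constant along its height) (area = (16/2)·12.000²·sin(360°/16) = 440.85 mm²); Taking the first minus the rest: starting from the result so far (84.01 mm²), the r=12 cylinder at (9, -3.5) partially overlaps it — only the 60.66 mm² overlap (of its 440.85 mm²) is removed, clipping the outline — area = 23.35 mm². Checking containment: the cross-section at z = 19.6 is a subset of the cross-section at z = 9.52.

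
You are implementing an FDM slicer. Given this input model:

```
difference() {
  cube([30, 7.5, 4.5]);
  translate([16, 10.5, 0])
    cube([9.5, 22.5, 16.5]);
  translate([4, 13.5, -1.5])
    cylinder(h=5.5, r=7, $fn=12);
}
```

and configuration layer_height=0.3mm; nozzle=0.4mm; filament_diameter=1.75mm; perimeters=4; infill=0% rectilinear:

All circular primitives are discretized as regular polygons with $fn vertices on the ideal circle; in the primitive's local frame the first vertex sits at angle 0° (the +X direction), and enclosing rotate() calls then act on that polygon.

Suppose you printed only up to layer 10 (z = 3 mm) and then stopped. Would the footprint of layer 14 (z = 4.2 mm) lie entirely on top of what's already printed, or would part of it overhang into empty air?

Compare the two slices. At z = 3: the 30×7.5 cube contributes its full rectangle (area 225.00 mm²); the cube at (16, 10.5) is present — its section is the full 9.5×22.5 rectangle (area 213.75 mm²); the r=7 cylinder at (4, 13.5) contributes a regular 12-gon of circumradius 7 (area = (12/2)·7.000²·sin(360°/12) = 147.00 mm²); After the difference (first − rest): starting from the 30×7.5 cube (225.00 mm²), the 9.5×22.5 cube at (16, 10.5) misses the remaining region (no effect); the r=7 cylinder at (4, 13.5) partially overlaps it — only the 3.72 mm² overlap (of its 147.00 mm²) is removed, clipping the outline — area = 221.28 mm². At z = 4.2: the cube is present — its section is the full 30×7.5 rectangle (area 225.00 mm²); the cube at (16, 10.5) is present — its section is the full 9.5×22.5 rectangle (area 213.75 mm²); the cylinder at (4, 13.5) is not intersected at this z (z outside [-1.5, 4]); Taking the first minus the rest: starting from the 30×7.5 cube (225.00 mm²), the 9.5×22.5 cube at (16, 10.5) misses the remaining region (no effect) — area = 225.00 mm². Checking containment: at z = 4.2 the cross-section extends beyond the z = 3 cross-section by about 3.72 mm².

part overhangs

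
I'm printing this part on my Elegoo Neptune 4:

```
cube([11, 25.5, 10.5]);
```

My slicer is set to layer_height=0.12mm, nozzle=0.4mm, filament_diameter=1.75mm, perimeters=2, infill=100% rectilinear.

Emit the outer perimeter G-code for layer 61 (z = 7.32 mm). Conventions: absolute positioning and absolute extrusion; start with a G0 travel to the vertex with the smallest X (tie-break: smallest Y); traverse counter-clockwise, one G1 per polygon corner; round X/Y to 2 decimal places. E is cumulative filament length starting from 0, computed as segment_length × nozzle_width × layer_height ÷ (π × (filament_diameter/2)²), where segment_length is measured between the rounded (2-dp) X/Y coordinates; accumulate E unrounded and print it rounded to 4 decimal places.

At z = 7.32 mm: the cube (footprint 11×25.5) is included at this height. The outline is a single polygon with 4 vertices. Extrusion per mm of travel: 0.4 × 0.12 / (π × 0.875²) = 0.019956. Accumulating E over each segment gives final E = 1.4568.

G0 X0.00 Y0.00 Z7.32
G1 X11.00 Y0.00 E0.2195
G1 X11.00 Y25.50 E0.7284
G1 X0.00 Y25.50 E0.9479
G1 X0.00 Y0.00 E1.4568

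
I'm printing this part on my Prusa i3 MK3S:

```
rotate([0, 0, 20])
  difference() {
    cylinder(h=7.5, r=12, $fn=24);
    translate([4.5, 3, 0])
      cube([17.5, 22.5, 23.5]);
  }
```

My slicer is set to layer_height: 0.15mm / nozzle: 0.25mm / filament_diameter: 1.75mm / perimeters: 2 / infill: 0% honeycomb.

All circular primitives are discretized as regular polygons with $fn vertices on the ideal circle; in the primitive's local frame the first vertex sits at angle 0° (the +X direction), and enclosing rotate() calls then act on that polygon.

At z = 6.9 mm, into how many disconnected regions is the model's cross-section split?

At z = 6.9 mm: the r=12 cylinder gives a regular 24-gon of circumradius 12 (constant along its height); the cube at (4.5, 3) (footprint 17.5×22.5) is included at this height; Subtracting the remaining from the first: starting from the r=12 cylinder, the 17.5×22.5 cube at (4.5, 3) partially overlaps it — only the 37.51 mm² overlap (of its 393.75 mm²) is removed, clipping the outline — 1 connected region; (rotated 20° about Z; rotation is an isometry so areas/perimeters/island counts are preserved). The result has 1 disconnected region.

1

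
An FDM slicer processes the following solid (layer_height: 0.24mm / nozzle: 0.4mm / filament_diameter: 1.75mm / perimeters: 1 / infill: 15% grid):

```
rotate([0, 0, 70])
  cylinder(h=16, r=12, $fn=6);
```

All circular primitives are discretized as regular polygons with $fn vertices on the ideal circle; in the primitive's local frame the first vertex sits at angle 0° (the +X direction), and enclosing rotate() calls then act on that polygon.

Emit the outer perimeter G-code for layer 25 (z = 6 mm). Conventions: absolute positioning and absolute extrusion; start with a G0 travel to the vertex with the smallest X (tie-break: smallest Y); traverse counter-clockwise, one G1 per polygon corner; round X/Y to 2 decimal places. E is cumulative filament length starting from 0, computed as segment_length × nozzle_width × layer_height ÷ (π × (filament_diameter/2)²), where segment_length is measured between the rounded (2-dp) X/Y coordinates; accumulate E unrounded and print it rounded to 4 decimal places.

At z = 6 mm: the r=12 cylinder contributes a regular 6-gon of circumradius 12; (rotated 70° about Z; rotation is an isometry so areas/perimeters/island counts are preserved). The outline is a single polygon with 6 vertices. Extrusion per mm of travel: 0.4 × 0.24 / (π × 0.875²) = 0.039912. Accumulating E over each segment gives final E = 2.8736.

G0 X-11.82 Y-2.08 Z6.00
G1 X-4.10 Y-11.28 E0.4793
G1 X7.71 Y-9.19 E0.9580
G1 X11.82 Y2.08 E1.4368
G1 X4.10 Y11.28 E1.9162
G1 X-7.71 Y9.19 E2.3948
G1 X-11.82 Y-2.08 E2.8736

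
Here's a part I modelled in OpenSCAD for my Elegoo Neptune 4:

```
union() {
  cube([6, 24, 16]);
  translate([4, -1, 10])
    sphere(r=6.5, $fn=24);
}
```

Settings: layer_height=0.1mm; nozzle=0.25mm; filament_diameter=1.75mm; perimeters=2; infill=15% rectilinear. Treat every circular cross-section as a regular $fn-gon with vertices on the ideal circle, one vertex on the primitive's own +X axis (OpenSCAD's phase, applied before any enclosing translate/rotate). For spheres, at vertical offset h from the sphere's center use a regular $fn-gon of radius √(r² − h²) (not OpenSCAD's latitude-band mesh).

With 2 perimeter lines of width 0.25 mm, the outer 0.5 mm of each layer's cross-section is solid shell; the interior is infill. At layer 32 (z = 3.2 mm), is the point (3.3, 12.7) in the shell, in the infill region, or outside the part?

At z = 3.2 mm: the cube (footprint 6×24) is included at this height; the sphere at (4, -1) is not intersected at this z (|z−center|=6.800 > r=6.5); Combining (union): only the 6×24 cube is present, so the union is just that shape — 1 connected region. Overall, the cross-section is a single solid region. The nearest boundary edge runs (6.00, 0.00)→(6.00, 24.00); distance from the point to it = 2.70 mm. The point is inside the cross-section and 2.70 mm from the nearest boundary — more than the 0.5 mm shell width (2 × 0.25), so it's in the infill interior.

infill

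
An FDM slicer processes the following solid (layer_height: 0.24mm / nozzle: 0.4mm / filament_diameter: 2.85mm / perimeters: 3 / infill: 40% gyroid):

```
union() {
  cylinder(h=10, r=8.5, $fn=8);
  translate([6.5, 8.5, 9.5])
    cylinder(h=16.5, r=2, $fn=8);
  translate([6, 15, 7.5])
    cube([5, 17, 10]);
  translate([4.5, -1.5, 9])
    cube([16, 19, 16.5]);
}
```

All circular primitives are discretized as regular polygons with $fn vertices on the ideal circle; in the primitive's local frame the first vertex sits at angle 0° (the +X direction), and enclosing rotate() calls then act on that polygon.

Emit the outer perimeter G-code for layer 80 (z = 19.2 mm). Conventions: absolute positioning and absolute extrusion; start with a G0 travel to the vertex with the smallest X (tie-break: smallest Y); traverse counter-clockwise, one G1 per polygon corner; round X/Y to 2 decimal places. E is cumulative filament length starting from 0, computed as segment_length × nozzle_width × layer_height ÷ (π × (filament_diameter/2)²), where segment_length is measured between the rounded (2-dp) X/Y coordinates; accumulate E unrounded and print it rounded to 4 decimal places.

At z = 19.2 mm: the cylinder is absent (z outside [0, 10]); the cylinder at (6.5, 8.5): section is a regular 8-gon, circumradius r=2; the cube at (6, 15) is absent (z outside [7.5, 17.5]); the 16×19 cube at (4.5, -1.5) contributes its full rectangle; Taking the union: the r=2 cylinder at (6.5, 8.5) lies entirely inside the 16×19 cube at (4.5, -1.5), so the union is just the 16×19 cube at (4.5, -1.5) — 1 connected region. The outline is a single polygon with 4 vertices. Extrusion per mm of travel: 0.4 × 0.24 / (π × 1.425²) = 0.015048. Accumulating E over each segment gives final E = 1.0534.

G0 X4.50 Y-1.50 Z19.20
G1 X20.50 Y-1.50 E0.2408
G1 X20.50 Y17.50 E0.5267
G1 X4.50 Y17.50 E0.7675
G1 X4.50 Y-1.50 E1.0534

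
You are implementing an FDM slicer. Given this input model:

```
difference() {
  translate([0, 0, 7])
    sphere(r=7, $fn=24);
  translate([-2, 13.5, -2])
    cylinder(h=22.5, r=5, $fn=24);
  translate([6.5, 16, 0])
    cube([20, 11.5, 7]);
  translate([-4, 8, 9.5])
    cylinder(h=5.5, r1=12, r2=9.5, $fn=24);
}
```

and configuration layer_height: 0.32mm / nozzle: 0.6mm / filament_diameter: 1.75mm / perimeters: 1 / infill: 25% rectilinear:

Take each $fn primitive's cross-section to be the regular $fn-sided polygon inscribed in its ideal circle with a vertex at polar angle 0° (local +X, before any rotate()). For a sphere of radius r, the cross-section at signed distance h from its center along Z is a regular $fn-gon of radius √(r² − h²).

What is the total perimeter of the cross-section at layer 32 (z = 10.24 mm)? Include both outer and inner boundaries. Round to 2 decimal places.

At z = 10.24 mm: the r=7 sphere contributes a regular 24-gon of circumradius √(7²−3.24²) = 6.205 (perimeter = 2·24·6.205·sin(180°/24) = 38.88 mm); the r=5 cylinder at (-2, 13.5) contributes a regular 24-gon of circumradius 5 (perimeter = 2·24·5.000·sin(180°/24) = 31.33 mm); the cube at (6.5, 16) is not intersected at this z (z outside [0, 7]); the cone at (-4, 8): at t=0.135 of its height the radius interpolates to r₁+(r₂−r₁)t = 11.664, giving a regular 24-gon of that circumradius (perimeter = 2·24·11.664·sin(180°/24) = 73.08 mm); Subtracting the remaining from the first: starting from the r=7 sphere, the r=5 cylinder at (-2, 13.5) misses the remaining region (no effect); the cone at (-4, 8) partially overlaps it — only the 85.41 mm² overlap (of its 422.52 mm²) is removed, clipping the outline — boundary = 30.46 mm. Overall, the cross-section is a single solid region. Total boundary length (outer) = 30.46 mm.

30.46 mm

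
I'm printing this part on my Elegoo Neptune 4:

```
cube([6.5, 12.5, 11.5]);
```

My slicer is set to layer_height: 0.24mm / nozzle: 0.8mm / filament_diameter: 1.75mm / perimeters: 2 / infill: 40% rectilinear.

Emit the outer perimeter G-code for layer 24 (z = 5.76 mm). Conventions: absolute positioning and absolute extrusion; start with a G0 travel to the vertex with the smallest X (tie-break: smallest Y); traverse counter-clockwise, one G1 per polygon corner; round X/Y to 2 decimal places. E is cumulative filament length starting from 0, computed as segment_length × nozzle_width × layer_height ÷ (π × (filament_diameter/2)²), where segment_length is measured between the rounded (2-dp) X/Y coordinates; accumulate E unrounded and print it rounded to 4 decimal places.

At z = 5.76 mm: the 6.5×12.5 cube contributes its full rectangle. The outline is a single polygon with 4 vertices. Extrusion per mm of travel: 0.8 × 0.24 / (π × 0.875²) = 0.079824. Accumulating E over each segment gives final E = 3.0333.

G0 X0.00 Y0.00 Z5.76
G1 X6.50 Y0.00 E0.5189
G1 X6.50 Y12.50 E1.5167
G1 X0.00 Y12.50 E2.0355
G1 X0.00 Y0.00 E3.0333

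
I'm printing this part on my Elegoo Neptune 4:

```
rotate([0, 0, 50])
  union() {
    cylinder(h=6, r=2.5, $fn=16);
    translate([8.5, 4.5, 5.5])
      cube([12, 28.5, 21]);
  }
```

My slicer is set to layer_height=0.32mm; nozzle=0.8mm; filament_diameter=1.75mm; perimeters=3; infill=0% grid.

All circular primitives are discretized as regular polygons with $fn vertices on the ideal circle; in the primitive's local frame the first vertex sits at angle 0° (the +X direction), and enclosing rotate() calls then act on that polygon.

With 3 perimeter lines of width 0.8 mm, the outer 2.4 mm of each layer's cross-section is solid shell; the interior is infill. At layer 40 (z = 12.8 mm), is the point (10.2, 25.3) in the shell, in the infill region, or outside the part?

outside

At z = 12.8 mm: the cylinder does not reach this height (z outside [0, 6]); the cube at (8.5, 4.5) is present — its section is the full 12×28.5 rectangle; Merging all regions: only the 12×28.5 cube at (8.5, 4.5) is present, so the union is just that shape — 1 connected region; (rotated 50° about Z; rotation is an isometry so areas/perimeters/island counts are preserved). Overall, the cross-section is a single solid region. Undo the 50° rotation: the query point maps to (25.937, 8.449) in the un-rotated model frame. The nearest boundary edge runs (20.50, 4.50)→(20.50, 33.00); distance from the point to it = 5.44 mm. The point is not inside any of the regions above, so it lies outside the cross-section (5.44 mm from the nearest boundary).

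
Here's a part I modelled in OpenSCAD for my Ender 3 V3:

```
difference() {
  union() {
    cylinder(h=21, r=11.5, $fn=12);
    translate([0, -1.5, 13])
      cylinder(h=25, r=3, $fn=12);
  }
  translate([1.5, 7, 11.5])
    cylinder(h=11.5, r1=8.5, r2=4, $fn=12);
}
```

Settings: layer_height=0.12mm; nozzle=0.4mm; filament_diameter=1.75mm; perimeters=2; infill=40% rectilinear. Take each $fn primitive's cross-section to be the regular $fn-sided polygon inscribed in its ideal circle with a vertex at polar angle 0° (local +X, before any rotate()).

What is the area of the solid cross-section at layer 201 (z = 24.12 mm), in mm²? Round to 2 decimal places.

27.00 mm²

At z = 24.12 mm: the cylinder is not intersected at this z (z outside [0, 21]); the r=3 cylinder at (0, -1.5) contributes a regular 12-gon of circumradius 3 (area = (12/2)·3.000²·sin(360°/12) = 27.00 mm²); Merging all regions: only the r=3 cylinder at (0, -1.5) is present, so the union is just that shape — area = 27.00 mm²; the cone at (1.5, 7) does not reach this height (z outside [11.5, 23]); Subtracting the remaining from the first: none of the subtracted shapes is present at this height, so that combined region is unchanged — area = 27.00 mm². Overall, the cross-section is a single solid region. Net area = 27.00 mm².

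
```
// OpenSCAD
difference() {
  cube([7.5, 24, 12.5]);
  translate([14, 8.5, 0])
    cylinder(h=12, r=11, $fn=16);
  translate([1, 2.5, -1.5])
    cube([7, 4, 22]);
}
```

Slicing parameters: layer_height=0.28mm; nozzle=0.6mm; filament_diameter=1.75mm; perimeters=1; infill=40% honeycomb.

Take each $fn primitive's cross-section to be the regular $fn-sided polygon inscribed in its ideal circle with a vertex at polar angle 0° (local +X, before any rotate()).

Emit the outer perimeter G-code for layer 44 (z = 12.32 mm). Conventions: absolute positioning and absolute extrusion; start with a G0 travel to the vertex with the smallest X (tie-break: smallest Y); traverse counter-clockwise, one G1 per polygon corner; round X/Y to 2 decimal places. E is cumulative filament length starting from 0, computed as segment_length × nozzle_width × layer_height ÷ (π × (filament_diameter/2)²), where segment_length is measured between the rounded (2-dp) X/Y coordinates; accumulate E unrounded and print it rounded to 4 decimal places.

At z = 12.32 mm: the 7.5×24 cube contributes its full rectangle; the cylinder at (14, 8.5) is not intersected at this z (z outside [0, 12]); the 7×4 cube at (1, 2.5) contributes its full rectangle; Subtracting the remaining from the first: starting from the 7.5×24 cube, the 7×4 cube at (1, 2.5) partially overlaps it — only the 26.00 mm² overlap (of its 28.00 mm²) is removed, clipping the outline — 1 connected region. The outline is a single polygon with 8 vertices. Extrusion per mm of travel: 0.6 × 0.28 / (π × 0.875²) = 0.069846. Accumulating E over each segment gives final E = 5.3083.

G0 X0.00 Y0.00 Z12.32
G1 X7.50 Y0.00 E0.5238
G1 X7.50 Y2.50 E0.6985
G1 X1.00 Y2.50 E1.1525
G1 X1.00 Y6.50 E1.4318
G1 X7.50 Y6.50 E1.8858
G1 X7.50 Y24.00 E3.1082
G1 X0.00 Y24.00 E3.6320
G1 X0.00 Y0.00 E5.3083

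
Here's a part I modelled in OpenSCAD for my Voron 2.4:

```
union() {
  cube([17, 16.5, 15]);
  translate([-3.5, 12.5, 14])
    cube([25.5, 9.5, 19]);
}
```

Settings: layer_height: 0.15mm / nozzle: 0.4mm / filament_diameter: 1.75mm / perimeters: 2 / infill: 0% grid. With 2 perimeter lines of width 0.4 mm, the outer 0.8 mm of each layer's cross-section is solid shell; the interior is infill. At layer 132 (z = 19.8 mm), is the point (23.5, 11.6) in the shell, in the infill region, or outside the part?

At z = 19.8 mm: the cube is not intersected at this z (z outside [0, 15]); the cube at (-3.5, 12.5) (footprint 25.5×9.5) is included at this height; Merging all regions: only the 25.5×9.5 cube at (-3.5, 12.5) is present, so the union is just that shape — 1 connected region. Overall, the cross-section is a single solid region. The nearest boundary edge runs (-3.50, 12.50)→(22.00, 12.50); distance from the point to it = 1.75 mm. The point is not inside any of the regions above, so it lies outside the cross-section (1.75 mm from the nearest boundary).

outside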